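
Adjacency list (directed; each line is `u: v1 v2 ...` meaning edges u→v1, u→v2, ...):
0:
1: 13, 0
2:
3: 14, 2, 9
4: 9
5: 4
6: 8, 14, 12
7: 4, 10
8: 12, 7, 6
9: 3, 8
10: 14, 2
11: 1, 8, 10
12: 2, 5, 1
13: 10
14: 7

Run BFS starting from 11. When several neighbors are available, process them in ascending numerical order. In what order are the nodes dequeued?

Visit 11; enqueue 1, 8, 10 → queue [1, 8, 10]
Visit 1; enqueue 0, 13 → queue [8, 10, 0, 13]
Visit 8; enqueue 6, 7, 12 → queue [10, 0, 13, 6, 7, 12]
Visit 10; enqueue 2, 14 → queue [0, 13, 6, 7, 12, 2, 14]
Visit 0 → queue [13, 6, 7, 12, 2, 14]
Visit 13 → queue [6, 7, 12, 2, 14]
Visit 6 → queue [7, 12, 2, 14]
Visit 7; enqueue 4 → queue [12, 2, 14, 4]
Visit 12; enqueue 5 → queue [2, 14, 4, 5]
Visit 2 → queue [14, 4, 5]
Visit 14 → queue [4, 5]
Visit 4; enqueue 9 → queue [5, 9]
Visit 5 → queue [9]
Visit 9; enqueue 3 → queue [3]
Visit 3 → queue []

11 1 8 10 0 13 6 7 12 2 14 4 5 9 3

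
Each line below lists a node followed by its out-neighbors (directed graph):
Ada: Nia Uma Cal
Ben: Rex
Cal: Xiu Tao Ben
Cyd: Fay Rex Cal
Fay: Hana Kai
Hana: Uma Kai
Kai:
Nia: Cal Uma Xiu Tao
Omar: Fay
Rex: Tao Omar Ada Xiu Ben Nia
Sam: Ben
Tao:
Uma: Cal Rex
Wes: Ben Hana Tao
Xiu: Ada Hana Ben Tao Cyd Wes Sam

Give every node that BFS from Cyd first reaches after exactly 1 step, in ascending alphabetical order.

Level 0: Cyd
Level 1: Cal, Fay, Rex
Level 2: Ada, Ben, Hana, Kai, Nia, Omar, Tao, Xiu
Level 3: Sam, Uma, Wes

Cal, Fay, Rex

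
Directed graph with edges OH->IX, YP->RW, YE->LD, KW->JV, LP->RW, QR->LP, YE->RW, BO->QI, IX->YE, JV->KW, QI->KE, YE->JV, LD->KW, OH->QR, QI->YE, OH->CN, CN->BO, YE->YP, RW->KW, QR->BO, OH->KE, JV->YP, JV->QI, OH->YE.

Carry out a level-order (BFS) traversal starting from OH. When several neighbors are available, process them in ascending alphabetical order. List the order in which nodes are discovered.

OH -> CN -> IX -> KE -> QR -> YE -> BO -> LP -> JV -> LD -> RW -> YP -> QI -> KW

Visit OH; enqueue CN, IX, KE, QR, YE → queue [CN, IX, KE, QR, YE]
Visit CN; enqueue BO → queue [IX, KE, QR, YE, BO]
Visit IX → queue [KE, QR, YE, BO]
Visit KE → queue [QR, YE, BO]
Visit QR; enqueue LP → queue [YE, BO, LP]
Visit YE; enqueue JV, LD, RW, YP → queue [BO, LP, JV, LD, RW, YP]
Visit BO; enqueue QI → queue [LP, JV, LD, RW, YP, QI]
Visit LP → queue [JV, LD, RW, YP, QI]
Visit JV; enqueue KW → queue [LD, RW, YP, QI, KW]
Visit LD → queue [RW, YP, QI, KW]
Visit RW → queue [YP, QI, KW]
Visit YP → queue [QI, KW]
Visit QI → queue [KW]
Visit KW → queue []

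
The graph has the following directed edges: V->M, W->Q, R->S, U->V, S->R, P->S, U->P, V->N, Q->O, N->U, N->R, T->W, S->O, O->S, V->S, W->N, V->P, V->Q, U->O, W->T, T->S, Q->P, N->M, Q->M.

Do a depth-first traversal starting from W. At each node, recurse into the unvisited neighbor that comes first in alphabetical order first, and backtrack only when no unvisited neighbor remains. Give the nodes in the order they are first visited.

W → N → M → R → S → O → U → P → V → Q → T

Visit W
W → N
N → M
N → R
R → S
S → O
N → U
U → P
U → V
V → Q
W → T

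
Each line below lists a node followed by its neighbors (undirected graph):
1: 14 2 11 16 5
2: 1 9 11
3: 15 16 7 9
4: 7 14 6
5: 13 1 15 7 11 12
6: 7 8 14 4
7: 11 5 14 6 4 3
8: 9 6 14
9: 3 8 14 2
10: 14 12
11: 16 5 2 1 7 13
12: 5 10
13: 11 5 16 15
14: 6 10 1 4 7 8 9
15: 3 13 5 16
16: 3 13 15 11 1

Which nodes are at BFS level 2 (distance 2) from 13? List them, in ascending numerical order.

1, 2, 3, 7, 12

Level 0: 13
Level 1: 5, 11, 15, 16
Level 2: 1, 2, 3, 7, 12
Level 3: 4, 6, 9, 10, 14
Level 4: 8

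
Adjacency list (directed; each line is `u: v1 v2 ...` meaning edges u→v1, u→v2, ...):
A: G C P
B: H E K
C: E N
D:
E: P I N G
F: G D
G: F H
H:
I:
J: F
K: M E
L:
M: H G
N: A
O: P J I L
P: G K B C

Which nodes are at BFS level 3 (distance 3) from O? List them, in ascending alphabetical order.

D, E, H, M, N

Level 0: O
Level 1: I, J, L, P
Level 2: B, C, F, G, K
Level 3: D, E, H, M, N
Level 4: A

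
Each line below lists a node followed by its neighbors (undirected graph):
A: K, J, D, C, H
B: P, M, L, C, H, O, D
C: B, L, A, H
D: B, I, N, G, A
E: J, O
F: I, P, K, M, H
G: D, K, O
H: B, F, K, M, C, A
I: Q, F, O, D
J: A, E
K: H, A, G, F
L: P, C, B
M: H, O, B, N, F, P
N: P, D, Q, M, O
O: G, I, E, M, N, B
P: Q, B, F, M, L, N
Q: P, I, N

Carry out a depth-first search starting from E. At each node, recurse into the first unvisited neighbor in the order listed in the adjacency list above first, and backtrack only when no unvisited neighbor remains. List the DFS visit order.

Visit E
E → J
J → A
A → K
K → H
H → B
B → P
P → Q
Q → I
I → F
F → M
M → O
O → G
G → D
D → N
P → L
L → C

E, J, A, K, H, B, P, Q, I, F, M, O, G, D, N, L, C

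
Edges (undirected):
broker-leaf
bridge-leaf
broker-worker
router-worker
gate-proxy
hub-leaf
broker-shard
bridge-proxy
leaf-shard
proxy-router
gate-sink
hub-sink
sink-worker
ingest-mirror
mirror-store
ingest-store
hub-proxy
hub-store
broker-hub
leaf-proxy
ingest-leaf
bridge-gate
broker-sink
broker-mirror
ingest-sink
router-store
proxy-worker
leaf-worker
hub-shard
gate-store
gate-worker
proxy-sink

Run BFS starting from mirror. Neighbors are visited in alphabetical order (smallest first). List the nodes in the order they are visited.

Visit mirror; enqueue broker, ingest, store → queue [broker, ingest, store]
Visit broker; enqueue hub, leaf, shard, sink, worker → queue [ingest, store, hub, leaf, shard, sink, worker]
Visit ingest → queue [store, hub, leaf, shard, sink, worker]
Visit store; enqueue gate, router → queue [hub, leaf, shard, sink, worker, gate, router]
Visit hub; enqueue proxy → queue [leaf, shard, sink, worker, gate, router, proxy]
Visit leaf; enqueue bridge → queue [shard, sink, worker, gate, router, proxy, bridge]
Visit shard → queue [sink, worker, gate, router, proxy, bridge]
Visit sink → queue [worker, gate, router, proxy, bridge]
Visit worker → queue [gate, router, proxy, bridge]
Visit gate → queue [router, proxy, bridge]
Visit router → queue [proxy, bridge]
Visit proxy → queue [bridge]
Visit bridge → queue []

mirror -> broker -> ingest -> store -> hub -> leaf -> shard -> sink -> worker -> gate -> router -> proxy -> bridge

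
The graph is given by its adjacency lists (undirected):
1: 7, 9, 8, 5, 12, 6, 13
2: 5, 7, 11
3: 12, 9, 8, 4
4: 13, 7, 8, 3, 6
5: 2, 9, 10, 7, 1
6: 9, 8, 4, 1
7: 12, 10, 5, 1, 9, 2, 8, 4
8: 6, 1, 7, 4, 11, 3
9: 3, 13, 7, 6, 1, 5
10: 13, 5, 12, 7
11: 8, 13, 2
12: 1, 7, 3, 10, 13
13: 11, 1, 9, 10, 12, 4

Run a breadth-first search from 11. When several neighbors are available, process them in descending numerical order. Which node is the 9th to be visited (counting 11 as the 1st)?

1

Visit 11; enqueue 13, 8, 2 → queue [13, 8, 2]
Visit 13; enqueue 12, 10, 9, 4, 1 → queue [8, 2, 12, 10, 9, 4, 1]
Visit 8; enqueue 7, 6, 3 → queue [2, 12, 10, 9, 4, 1, 7, 6, 3]
Visit 2; enqueue 5 → queue [12, 10, 9, 4, 1, 7, 6, 3, 5]
Visit 12 → queue [10, 9, 4, 1, 7, 6, 3, 5]
Visit 10 → queue [9, 4, 1, 7, 6, 3, 5]
Visit 9 → queue [4, 1, 7, 6, 3, 5]
Visit 4 → queue [1, 7, 6, 3, 5]
Visit 1 → queue [7, 6, 3, 5]
Visit 7 → queue [6, 3, 5]
Visit 6 → queue [3, 5]
Visit 3 → queue [5]
Visit 5 → queue []

Visit order: 11, 13, 8, 2, 12, 10, 9, 4, 1, 7, 6, 3, 5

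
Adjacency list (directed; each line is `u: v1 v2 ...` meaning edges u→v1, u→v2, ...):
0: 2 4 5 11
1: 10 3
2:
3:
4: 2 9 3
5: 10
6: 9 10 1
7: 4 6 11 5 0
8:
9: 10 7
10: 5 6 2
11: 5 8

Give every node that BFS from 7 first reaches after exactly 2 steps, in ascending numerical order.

Level 0: 7
Level 1: 0, 4, 5, 6, 11
Level 2: 1, 2, 3, 8, 9, 10

1, 2, 3, 8, 9, 10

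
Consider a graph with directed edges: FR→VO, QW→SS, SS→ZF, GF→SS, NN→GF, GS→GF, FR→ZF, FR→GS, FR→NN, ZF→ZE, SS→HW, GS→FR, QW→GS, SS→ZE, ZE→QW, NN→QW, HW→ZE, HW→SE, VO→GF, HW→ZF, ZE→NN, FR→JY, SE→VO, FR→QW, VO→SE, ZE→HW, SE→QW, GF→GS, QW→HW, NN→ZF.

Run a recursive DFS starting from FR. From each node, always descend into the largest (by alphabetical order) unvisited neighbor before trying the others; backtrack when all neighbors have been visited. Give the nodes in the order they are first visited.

Visit FR
FR → ZF
ZF → ZE
ZE → QW
QW → SS
SS → HW
HW → SE
SE → VO
VO → GF
GF → GS
ZE → NN
FR → JY

FR -> ZF -> ZE -> QW -> SS -> HW -> SE -> VO -> GF -> GS -> NN -> JY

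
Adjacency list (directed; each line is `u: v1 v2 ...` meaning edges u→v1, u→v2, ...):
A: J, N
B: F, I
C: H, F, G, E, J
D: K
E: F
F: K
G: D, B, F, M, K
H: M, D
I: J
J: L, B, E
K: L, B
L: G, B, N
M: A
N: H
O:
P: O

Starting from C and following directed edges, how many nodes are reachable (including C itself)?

BFS from C visits: C, H, F, G, E, J, M, D, K, B, L, A, I, N
Reachable nodes: 14 of 16 total.

14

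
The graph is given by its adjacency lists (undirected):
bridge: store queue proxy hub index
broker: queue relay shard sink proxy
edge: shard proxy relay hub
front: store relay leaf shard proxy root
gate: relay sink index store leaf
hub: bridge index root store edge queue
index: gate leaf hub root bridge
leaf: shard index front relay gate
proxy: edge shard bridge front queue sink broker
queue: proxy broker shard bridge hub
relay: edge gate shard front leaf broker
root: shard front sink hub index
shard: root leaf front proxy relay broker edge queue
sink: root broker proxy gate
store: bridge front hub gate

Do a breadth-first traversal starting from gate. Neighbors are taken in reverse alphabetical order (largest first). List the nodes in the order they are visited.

gate store sink relay leaf index hub front bridge root proxy broker shard edge queue

Visit gate; enqueue store, sink, relay, leaf, index → queue [store, sink, relay, leaf, index]
Visit store; enqueue hub, front, bridge → queue [sink, relay, leaf, index, hub, front, bridge]
Visit sink; enqueue root, proxy, broker → queue [relay, leaf, index, hub, front, bridge, root, proxy, broker]
Visit relay; enqueue shard, edge → queue [leaf, index, hub, front, bridge, root, proxy, broker, shard, edge]
Visit leaf → queue [index, hub, front, bridge, root, proxy, broker, shard, edge]
Visit index → queue [hub, front, bridge, root, proxy, broker, shard, edge]
Visit hub; enqueue queue → queue [front, bridge, root, proxy, broker, shard, edge, queue]
Visit front → queue [bridge, root, proxy, broker, shard, edge, queue]
Visit bridge → queue [root, proxy, broker, shard, edge, queue]
Visit root → queue [proxy, broker, shard, edge, queue]
Visit proxy → queue [broker, shard, edge, queue]
Visit broker → queue [shard, edge, queue]
Visit shard → queue [edge, queue]
Visit edge → queue [queue]
Visit queue → queue []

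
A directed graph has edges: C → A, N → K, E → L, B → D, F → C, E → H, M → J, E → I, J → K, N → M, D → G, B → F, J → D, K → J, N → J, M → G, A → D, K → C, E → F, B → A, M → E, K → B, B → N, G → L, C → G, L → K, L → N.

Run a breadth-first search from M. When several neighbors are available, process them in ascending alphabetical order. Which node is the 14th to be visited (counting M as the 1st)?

Visit M; enqueue E, G, J → queue [E, G, J]
Visit E; enqueue F, H, I, L → queue [G, J, F, H, I, L]
Visit G → queue [J, F, H, I, L]
Visit J; enqueue D, K → queue [F, H, I, L, D, K]
Visit F; enqueue C → queue [H, I, L, D, K, C]
Visit H → queue [I, L, D, K, C]
Visit I → queue [L, D, K, C]
Visit L; enqueue N → queue [D, K, C, N]
Visit D → queue [K, C, N]
Visit K; enqueue B → queue [C, N, B]
Visit C; enqueue A → queue [N, B, A]
Visit N → queue [B, A]
Visit B → queue [A]
Visit A → queue []

Visit order: M, E, G, J, F, H, I, L, D, K, C, N, B, A

A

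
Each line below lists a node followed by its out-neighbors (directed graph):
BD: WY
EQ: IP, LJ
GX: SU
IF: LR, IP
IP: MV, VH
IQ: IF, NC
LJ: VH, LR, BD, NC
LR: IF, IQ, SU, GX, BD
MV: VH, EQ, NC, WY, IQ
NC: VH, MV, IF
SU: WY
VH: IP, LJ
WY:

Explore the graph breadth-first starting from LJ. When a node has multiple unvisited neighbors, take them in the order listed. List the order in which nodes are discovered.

Visit LJ; enqueue VH, LR, BD, NC → queue [VH, LR, BD, NC]
Visit VH; enqueue IP → queue [LR, BD, NC, IP]
Visit LR; enqueue IF, IQ, SU, GX → queue [BD, NC, IP, IF, IQ, SU, GX]
Visit BD; enqueue WY → queue [NC, IP, IF, IQ, SU, GX, WY]
Visit NC; enqueue MV → queue [IP, IF, IQ, SU, GX, WY, MV]
Visit IP → queue [IF, IQ, SU, GX, WY, MV]
Visit IF → queue [IQ, SU, GX, WY, MV]
Visit IQ → queue [SU, GX, WY, MV]
Visit SU → queue [GX, WY, MV]
Visit GX → queue [WY, MV]
Visit WY → queue [MV]
Visit MV; enqueue EQ → queue [EQ]
Visit EQ → queue []

LJ → VH → LR → BD → NC → IP → IF → IQ → SU → GX → WY → MV → EQ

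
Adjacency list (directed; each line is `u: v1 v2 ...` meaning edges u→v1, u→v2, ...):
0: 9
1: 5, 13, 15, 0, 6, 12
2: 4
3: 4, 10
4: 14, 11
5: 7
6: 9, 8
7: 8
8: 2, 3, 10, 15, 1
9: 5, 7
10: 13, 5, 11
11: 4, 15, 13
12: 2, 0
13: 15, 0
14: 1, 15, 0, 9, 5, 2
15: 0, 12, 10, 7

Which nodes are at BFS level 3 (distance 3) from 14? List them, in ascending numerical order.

Level 0: 14
Level 1: 0, 1, 2, 5, 9, 15
Level 2: 4, 6, 7, 10, 12, 13
Level 3: 8, 11
Level 4: 3

8, 11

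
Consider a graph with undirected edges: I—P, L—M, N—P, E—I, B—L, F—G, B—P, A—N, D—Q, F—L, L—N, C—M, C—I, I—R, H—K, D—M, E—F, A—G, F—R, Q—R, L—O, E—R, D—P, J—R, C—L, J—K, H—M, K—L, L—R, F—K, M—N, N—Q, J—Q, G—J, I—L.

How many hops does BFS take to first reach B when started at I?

Level 0: I
Level 1: C, E, L, P, R
Level 2: B, D, F, J, K, M, N, O, Q
Level 3: A, G, H
B first appears at level 2.

2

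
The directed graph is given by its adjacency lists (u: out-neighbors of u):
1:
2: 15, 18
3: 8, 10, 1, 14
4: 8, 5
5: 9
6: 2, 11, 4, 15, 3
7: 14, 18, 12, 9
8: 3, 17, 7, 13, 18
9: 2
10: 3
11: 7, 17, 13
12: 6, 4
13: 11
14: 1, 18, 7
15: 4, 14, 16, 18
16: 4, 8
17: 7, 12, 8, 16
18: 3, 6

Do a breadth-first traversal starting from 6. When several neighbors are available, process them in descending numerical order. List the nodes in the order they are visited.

Visit 6; enqueue 15, 11, 4, 3, 2 → queue [15, 11, 4, 3, 2]
Visit 15; enqueue 18, 16, 14 → queue [11, 4, 3, 2, 18, 16, 14]
Visit 11; enqueue 17, 13, 7 → queue [4, 3, 2, 18, 16, 14, 17, 13, 7]
Visit 4; enqueue 8, 5 → queue [3, 2, 18, 16, 14, 17, 13, 7, 8, 5]
Visit 3; enqueue 10, 1 → queue [2, 18, 16, 14, 17, 13, 7, 8, 5, 10, 1]
Visit 2 → queue [18, 16, 14, 17, 13, 7, 8, 5, 10, 1]
Visit 18 → queue [16, 14, 17, 13, 7, 8, 5, 10, 1]
Visit 16 → queue [14, 17, 13, 7, 8, 5, 10, 1]
Visit 14 → queue [17, 13, 7, 8, 5, 10, 1]
Visit 17; enqueue 12 → queue [13, 7, 8, 5, 10, 1, 12]
Visit 13 → queue [7, 8, 5, 10, 1, 12]
Visit 7; enqueue 9 → queue [8, 5, 10, 1, 12, 9]
Visit 8 → queue [5, 10, 1, 12, 9]
Visit 5 → queue [10, 1, 12, 9]
Visit 10 → queue [1, 12, 9]
Visit 1 → queue [12, 9]
Visit 12 → queue [9]
Visit 9 → queue []

6 15 11 4 3 2 18 16 14 17 13 7 8 5 10 1 12 9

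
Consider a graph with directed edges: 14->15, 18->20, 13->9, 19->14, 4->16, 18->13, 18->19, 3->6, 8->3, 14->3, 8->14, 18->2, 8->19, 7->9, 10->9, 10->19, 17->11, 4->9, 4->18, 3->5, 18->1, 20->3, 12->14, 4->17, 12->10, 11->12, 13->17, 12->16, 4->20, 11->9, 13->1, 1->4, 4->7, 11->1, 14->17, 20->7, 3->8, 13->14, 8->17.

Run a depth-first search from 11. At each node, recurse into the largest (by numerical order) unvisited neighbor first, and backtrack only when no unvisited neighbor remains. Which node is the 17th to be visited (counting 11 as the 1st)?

7

Visit 11
11 → 12
12 → 16
12 → 14
14 → 17
14 → 15
14 → 3
3 → 8
8 → 19
3 → 6
3 → 5
12 → 10
10 → 9
11 → 1
1 → 4
4 → 20
20 → 7
4 → 18
18 → 13
18 → 2

Visit order: 11, 12, 16, 14, 17, 15, 3, 8, 19, 6, 5, 10, 9, 1, 4, 20, 7, 18, 13, 2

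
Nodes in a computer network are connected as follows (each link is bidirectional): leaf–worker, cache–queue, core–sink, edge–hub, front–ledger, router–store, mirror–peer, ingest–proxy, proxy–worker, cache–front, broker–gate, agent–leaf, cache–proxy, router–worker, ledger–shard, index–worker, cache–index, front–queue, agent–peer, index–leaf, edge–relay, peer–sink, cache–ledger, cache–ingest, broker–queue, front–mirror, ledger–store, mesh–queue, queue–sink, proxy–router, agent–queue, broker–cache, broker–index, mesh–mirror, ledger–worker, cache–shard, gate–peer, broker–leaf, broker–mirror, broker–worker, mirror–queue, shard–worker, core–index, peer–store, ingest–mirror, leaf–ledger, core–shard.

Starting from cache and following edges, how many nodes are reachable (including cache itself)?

BFS from cache visits: cache, broker, front, index, ingest, ledger, proxy, queue, shard, gate, leaf, mirror, worker, core, store, router, agent, mesh, sink, peer
Reachable nodes: 20 of 23 total.

20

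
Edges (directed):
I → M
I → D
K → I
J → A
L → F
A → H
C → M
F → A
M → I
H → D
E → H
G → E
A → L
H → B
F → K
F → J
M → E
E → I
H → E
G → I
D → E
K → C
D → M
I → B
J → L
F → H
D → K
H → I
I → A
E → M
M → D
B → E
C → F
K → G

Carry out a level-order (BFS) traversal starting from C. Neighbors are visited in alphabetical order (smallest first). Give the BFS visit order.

Visit C; enqueue F, M → queue [F, M]
Visit F; enqueue A, H, J, K → queue [M, A, H, J, K]
Visit M; enqueue D, E, I → queue [A, H, J, K, D, E, I]
Visit A; enqueue L → queue [H, J, K, D, E, I, L]
Visit H; enqueue B → queue [J, K, D, E, I, L, B]
Visit J → queue [K, D, E, I, L, B]
Visit K; enqueue G → queue [D, E, I, L, B, G]
Visit D → queue [E, I, L, B, G]
Visit E → queue [I, L, B, G]
Visit I → queue [L, B, G]
Visit L → queue [B, G]
Visit B → queue [G]
Visit G → queue []

C F M A H J K D E I L B G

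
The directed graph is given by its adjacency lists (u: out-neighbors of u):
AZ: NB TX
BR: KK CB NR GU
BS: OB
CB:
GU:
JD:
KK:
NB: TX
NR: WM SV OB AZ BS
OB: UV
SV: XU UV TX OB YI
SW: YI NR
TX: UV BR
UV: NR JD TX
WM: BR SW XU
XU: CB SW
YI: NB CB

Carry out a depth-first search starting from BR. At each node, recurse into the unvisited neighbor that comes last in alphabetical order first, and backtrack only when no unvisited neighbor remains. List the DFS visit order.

BR → NR → WM → XU → SW → YI → NB → TX → UV → JD → CB → SV → OB → BS → AZ → KK → GU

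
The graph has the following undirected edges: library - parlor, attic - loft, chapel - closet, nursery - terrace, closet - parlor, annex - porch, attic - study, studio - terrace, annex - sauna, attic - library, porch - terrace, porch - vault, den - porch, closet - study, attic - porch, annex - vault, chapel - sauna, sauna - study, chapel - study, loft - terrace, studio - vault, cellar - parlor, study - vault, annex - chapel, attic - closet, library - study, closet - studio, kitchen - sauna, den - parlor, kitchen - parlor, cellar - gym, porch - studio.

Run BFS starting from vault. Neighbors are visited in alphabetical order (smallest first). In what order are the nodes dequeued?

vault, annex, porch, studio, study, chapel, sauna, attic, den, terrace, closet, library, kitchen, loft, parlor, nursery, cellar, gym

Visit vault; enqueue annex, porch, studio, study → queue [annex, porch, studio, study]
Visit annex; enqueue chapel, sauna → queue [porch, studio, study, chapel, sauna]
Visit porch; enqueue attic, den, terrace → queue [studio, study, chapel, sauna, attic, den, terrace]
Visit studio; enqueue closet → queue [study, chapel, sauna, attic, den, terrace, closet]
Visit study; enqueue library → queue [chapel, sauna, attic, den, terrace, closet, library]
Visit chapel → queue [sauna, attic, den, terrace, closet, library]
Visit sauna; enqueue kitchen → queue [attic, den, terrace, closet, library, kitchen]
Visit attic; enqueue loft → queue [den, terrace, closet, library, kitchen, loft]
Visit den; enqueue parlor → queue [terrace, closet, library, kitchen, loft, parlor]
Visit terrace; enqueue nursery → queue [closet, library, kitchen, loft, parlor, nursery]
Visit closet → queue [library, kitchen, loft, parlor, nursery]
Visit library → queue [kitchen, loft, parlor, nursery]
Visit kitchen → queue [loft, parlor, nursery]
Visit loft → queue [parlor, nursery]
Visit parlor; enqueue cellar → queue [nursery, cellar]
Visit nursery → queue [cellar]
Visit cellar; enqueue gym → queue [gym]
Visit gym → queue []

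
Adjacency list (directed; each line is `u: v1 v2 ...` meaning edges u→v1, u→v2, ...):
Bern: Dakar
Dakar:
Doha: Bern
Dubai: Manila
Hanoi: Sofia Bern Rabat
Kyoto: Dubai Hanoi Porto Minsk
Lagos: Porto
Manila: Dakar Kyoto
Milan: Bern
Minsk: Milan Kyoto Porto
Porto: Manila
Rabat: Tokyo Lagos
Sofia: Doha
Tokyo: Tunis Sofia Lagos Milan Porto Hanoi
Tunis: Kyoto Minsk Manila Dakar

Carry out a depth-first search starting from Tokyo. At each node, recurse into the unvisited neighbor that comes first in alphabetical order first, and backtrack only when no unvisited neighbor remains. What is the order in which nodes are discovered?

Visit Tokyo
Tokyo → Hanoi
Hanoi → Bern
Bern → Dakar
Hanoi → Rabat
Rabat → Lagos
Lagos → Porto
Porto → Manila
Manila → Kyoto
Kyoto → Dubai
Kyoto → Minsk
Minsk → Milan
Hanoi → Sofia
Sofia → Doha
Tokyo → Tunis

Tokyo → Hanoi → Bern → Dakar → Rabat → Lagos → Porto → Manila → Kyoto → Dubai → Minsk → Milan → Sofia → Doha → Tunis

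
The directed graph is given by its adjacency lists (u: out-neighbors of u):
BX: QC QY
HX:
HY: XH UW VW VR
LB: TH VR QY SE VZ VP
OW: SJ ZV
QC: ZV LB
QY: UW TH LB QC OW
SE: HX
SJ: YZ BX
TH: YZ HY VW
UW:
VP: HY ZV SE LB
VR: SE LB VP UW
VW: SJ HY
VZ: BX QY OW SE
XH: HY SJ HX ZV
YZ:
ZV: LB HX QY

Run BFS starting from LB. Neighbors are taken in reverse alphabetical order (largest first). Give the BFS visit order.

Visit LB; enqueue VZ, VR, VP, TH, SE, QY → queue [VZ, VR, VP, TH, SE, QY]
Visit VZ; enqueue OW, BX → queue [VR, VP, TH, SE, QY, OW, BX]
Visit VR; enqueue UW → queue [VP, TH, SE, QY, OW, BX, UW]
Visit VP; enqueue ZV, HY → queue [TH, SE, QY, OW, BX, UW, ZV, HY]
Visit TH; enqueue YZ, VW → queue [SE, QY, OW, BX, UW, ZV, HY, YZ, VW]
Visit SE; enqueue HX → queue [QY, OW, BX, UW, ZV, HY, YZ, VW, HX]
Visit QY; enqueue QC → queue [OW, BX, UW, ZV, HY, YZ, VW, HX, QC]
Visit OW; enqueue SJ → queue [BX, UW, ZV, HY, YZ, VW, HX, QC, SJ]
Visit BX → queue [UW, ZV, HY, YZ, VW, HX, QC, SJ]
Visit UW → queue [ZV, HY, YZ, VW, HX, QC, SJ]
Visit ZV → queue [HY, YZ, VW, HX, QC, SJ]
Visit HY; enqueue XH → queue [YZ, VW, HX, QC, SJ, XH]
Visit YZ → queue [VW, HX, QC, SJ, XH]
Visit VW → queue [HX, QC, SJ, XH]
Visit HX → queue [QC, SJ, XH]
Visit QC → queue [SJ, XH]
Visit SJ → queue [XH]
Visit XH → queue []

LB, VZ, VR, VP, TH, SE, QY, OW, BX, UW, ZV, HY, YZ, VW, HX, QC, SJ, XH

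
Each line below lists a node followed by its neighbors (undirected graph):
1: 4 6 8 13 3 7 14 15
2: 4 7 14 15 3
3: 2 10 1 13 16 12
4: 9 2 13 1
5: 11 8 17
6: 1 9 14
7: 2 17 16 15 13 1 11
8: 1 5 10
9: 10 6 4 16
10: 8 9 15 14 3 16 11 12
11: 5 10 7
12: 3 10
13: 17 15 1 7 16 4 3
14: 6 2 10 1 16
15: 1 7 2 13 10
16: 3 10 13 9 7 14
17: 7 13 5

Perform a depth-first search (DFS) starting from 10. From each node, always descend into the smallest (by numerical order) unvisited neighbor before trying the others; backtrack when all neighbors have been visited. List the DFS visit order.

Visit 10
10 → 3
3 → 1
1 → 4
4 → 2
2 → 7
7 → 11
11 → 5
5 → 8
5 → 17
17 → 13
13 → 15
13 → 16
16 → 9
9 → 6
6 → 14
3 → 12

10, 3, 1, 4, 2, 7, 11, 5, 8, 17, 13, 15, 16, 9, 6, 14, 12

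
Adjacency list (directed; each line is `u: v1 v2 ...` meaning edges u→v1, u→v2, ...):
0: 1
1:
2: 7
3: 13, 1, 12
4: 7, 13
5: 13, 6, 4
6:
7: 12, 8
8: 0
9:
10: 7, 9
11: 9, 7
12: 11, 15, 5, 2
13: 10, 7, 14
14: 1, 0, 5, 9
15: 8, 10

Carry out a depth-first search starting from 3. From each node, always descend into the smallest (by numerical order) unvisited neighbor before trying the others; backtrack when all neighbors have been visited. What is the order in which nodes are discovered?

3, 1, 12, 2, 7, 8, 0, 5, 4, 13, 10, 9, 14, 6, 11, 15

Visit 3
3 → 1
3 → 12
12 → 2
2 → 7
7 → 8
8 → 0
12 → 5
5 → 4
4 → 13
13 → 10
10 → 9
13 → 14
5 → 6
12 → 11
12 → 15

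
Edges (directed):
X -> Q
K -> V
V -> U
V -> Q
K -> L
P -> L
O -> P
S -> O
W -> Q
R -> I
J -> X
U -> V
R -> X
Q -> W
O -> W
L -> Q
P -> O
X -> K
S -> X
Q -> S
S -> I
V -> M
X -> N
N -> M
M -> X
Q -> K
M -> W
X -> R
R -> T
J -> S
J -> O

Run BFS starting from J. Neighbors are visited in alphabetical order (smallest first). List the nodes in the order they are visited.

Visit J; enqueue O, S, X → queue [O, S, X]
Visit O; enqueue P, W → queue [S, X, P, W]
Visit S; enqueue I → queue [X, P, W, I]
Visit X; enqueue K, N, Q, R → queue [P, W, I, K, N, Q, R]
Visit P; enqueue L → queue [W, I, K, N, Q, R, L]
Visit W → queue [I, K, N, Q, R, L]
Visit I → queue [K, N, Q, R, L]
Visit K; enqueue V → queue [N, Q, R, L, V]
Visit N; enqueue M → queue [Q, R, L, V, M]
Visit Q → queue [R, L, V, M]
Visit R; enqueue T → queue [L, V, M, T]
Visit L → queue [V, M, T]
Visit V; enqueue U → queue [M, T, U]
Visit M → queue [T, U]
Visit T → queue [U]
Visit U → queue []

J, O, S, X, P, W, I, K, N, Q, R, L, V, M, T, U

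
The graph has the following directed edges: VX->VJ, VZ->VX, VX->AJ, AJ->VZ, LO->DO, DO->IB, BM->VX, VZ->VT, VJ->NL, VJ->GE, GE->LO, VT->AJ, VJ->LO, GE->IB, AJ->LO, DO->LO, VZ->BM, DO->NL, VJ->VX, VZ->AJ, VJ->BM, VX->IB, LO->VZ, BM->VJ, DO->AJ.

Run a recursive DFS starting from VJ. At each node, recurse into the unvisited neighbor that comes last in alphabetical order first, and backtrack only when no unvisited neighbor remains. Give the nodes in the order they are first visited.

Visit VJ
VJ → VX
VX → IB
VX → AJ
AJ → VZ
VZ → VT
VZ → BM
AJ → LO
LO → DO
DO → NL
VJ → GE

VJ, VX, IB, AJ, VZ, VT, BM, LO, DO, NL, GE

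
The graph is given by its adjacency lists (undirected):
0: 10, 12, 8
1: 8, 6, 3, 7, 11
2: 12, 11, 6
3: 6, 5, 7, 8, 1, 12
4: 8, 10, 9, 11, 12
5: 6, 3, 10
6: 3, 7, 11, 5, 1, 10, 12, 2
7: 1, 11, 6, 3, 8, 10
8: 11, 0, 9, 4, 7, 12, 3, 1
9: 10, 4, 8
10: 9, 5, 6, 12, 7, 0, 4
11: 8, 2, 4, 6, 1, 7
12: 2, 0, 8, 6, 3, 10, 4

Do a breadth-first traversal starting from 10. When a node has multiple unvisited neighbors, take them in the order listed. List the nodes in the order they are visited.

10 → 9 → 5 → 6 → 12 → 7 → 0 → 4 → 8 → 3 → 11 → 1 → 2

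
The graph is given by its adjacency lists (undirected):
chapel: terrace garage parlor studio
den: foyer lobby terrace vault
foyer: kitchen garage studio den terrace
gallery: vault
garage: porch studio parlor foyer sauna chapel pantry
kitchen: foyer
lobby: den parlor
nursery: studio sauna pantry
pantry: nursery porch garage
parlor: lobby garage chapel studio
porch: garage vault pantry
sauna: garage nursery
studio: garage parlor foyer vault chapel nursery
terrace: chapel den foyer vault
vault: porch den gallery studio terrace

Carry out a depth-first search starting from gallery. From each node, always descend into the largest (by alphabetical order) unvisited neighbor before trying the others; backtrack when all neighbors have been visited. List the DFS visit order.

Visit gallery
gallery → vault
vault → terrace
terrace → foyer
foyer → studio
studio → parlor
parlor → lobby
lobby → den
parlor → garage
garage → sauna
sauna → nursery
nursery → pantry
pantry → porch
garage → chapel
foyer → kitchen

gallery vault terrace foyer studio parlor lobby den garage sauna nursery pantry porch chapel kitchen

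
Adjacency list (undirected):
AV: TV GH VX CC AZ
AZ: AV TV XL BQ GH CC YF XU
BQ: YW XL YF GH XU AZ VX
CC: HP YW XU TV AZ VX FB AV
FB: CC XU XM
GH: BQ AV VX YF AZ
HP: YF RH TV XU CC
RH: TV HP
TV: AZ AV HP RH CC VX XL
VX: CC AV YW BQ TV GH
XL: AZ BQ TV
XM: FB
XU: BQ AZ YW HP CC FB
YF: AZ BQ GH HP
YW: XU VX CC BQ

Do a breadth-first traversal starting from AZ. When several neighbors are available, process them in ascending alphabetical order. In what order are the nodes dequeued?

AZ AV BQ CC GH TV XL XU YF VX YW FB HP RH XM

Visit AZ; enqueue AV, BQ, CC, GH, TV, XL, XU, YF → queue [AV, BQ, CC, GH, TV, XL, XU, YF]
Visit AV; enqueue VX → queue [BQ, CC, GH, TV, XL, XU, YF, VX]
Visit BQ; enqueue YW → queue [CC, GH, TV, XL, XU, YF, VX, YW]
Visit CC; enqueue FB, HP → queue [GH, TV, XL, XU, YF, VX, YW, FB, HP]
Visit GH → queue [TV, XL, XU, YF, VX, YW, FB, HP]
Visit TV; enqueue RH → queue [XL, XU, YF, VX, YW, FB, HP, RH]
Visit XL → queue [XU, YF, VX, YW, FB, HP, RH]
Visit XU → queue [YF, VX, YW, FB, HP, RH]
Visit YF → queue [VX, YW, FB, HP, RH]
Visit VX → queue [YW, FB, HP, RH]
Visit YW → queue [FB, HP, RH]
Visit FB; enqueue XM → queue [HP, RH, XM]
Visit HP → queue [RH, XM]
Visit RH → queue [XM]
Visit XM → queue []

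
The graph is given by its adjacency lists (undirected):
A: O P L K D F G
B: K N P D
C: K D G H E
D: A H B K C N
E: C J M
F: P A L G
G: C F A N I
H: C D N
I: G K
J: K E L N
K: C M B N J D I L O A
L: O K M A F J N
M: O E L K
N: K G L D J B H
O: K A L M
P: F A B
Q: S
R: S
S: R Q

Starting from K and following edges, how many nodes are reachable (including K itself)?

16

BFS from K visits: K, C, M, B, N, J, D, I, L, O, A, G, H, E, P, F
Reachable nodes: 16 of 19 total.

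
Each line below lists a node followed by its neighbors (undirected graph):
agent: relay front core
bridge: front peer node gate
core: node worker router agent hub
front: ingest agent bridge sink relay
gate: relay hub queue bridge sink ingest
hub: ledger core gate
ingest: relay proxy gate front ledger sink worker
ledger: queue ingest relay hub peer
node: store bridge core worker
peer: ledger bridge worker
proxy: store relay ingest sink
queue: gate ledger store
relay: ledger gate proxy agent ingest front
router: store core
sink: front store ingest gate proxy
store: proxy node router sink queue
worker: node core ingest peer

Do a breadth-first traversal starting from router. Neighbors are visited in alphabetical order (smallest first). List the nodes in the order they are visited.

Visit router; enqueue core, store → queue [core, store]
Visit core; enqueue agent, hub, node, worker → queue [store, agent, hub, node, worker]
Visit store; enqueue proxy, queue, sink → queue [agent, hub, node, worker, proxy, queue, sink]
Visit agent; enqueue front, relay → queue [hub, node, worker, proxy, queue, sink, front, relay]
Visit hub; enqueue gate, ledger → queue [node, worker, proxy, queue, sink, front, relay, gate, ledger]
Visit node; enqueue bridge → queue [worker, proxy, queue, sink, front, relay, gate, ledger, bridge]
Visit worker; enqueue ingest, peer → queue [proxy, queue, sink, front, relay, gate, ledger, bridge, ingest, peer]
Visit proxy → queue [queue, sink, front, relay, gate, ledger, bridge, ingest, peer]
Visit queue → queue [sink, front, relay, gate, ledger, bridge, ingest, peer]
Visit sink → queue [front, relay, gate, ledger, bridge, ingest, peer]
Visit front → queue [relay, gate, ledger, bridge, ingest, peer]
Visit relay → queue [gate, ledger, bridge, ingest, peer]
Visit gate → queue [ledger, bridge, ingest, peer]
Visit ledger → queue [bridge, ingest, peer]
Visit bridge → queue [ingest, peer]
Visit ingest → queue [peer]
Visit peer → queue []

router, core, store, agent, hub, node, worker, proxy, queue, sink, front, relay, gate, ledger, bridge, ingest, peer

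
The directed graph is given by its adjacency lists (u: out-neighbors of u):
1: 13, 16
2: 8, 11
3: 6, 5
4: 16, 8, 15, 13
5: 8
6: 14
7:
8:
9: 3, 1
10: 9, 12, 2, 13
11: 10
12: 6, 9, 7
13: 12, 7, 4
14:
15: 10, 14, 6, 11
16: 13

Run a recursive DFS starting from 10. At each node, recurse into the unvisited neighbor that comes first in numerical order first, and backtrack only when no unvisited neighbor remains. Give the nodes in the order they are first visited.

10, 2, 8, 11, 9, 1, 13, 4, 15, 6, 14, 16, 7, 12, 3, 5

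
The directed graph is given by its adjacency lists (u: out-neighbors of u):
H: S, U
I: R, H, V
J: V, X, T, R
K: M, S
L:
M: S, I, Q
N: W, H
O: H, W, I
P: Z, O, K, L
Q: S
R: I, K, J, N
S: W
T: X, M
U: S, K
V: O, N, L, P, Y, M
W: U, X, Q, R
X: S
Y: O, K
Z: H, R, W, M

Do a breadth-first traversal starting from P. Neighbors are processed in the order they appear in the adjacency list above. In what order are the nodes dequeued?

P, Z, O, K, L, H, R, W, M, I, S, U, J, N, X, Q, V, T, Y

Visit P; enqueue Z, O, K, L → queue [Z, O, K, L]
Visit Z; enqueue H, R, W, M → queue [O, K, L, H, R, W, M]
Visit O; enqueue I → queue [K, L, H, R, W, M, I]
Visit K; enqueue S → queue [L, H, R, W, M, I, S]
Visit L → queue [H, R, W, M, I, S]
Visit H; enqueue U → queue [R, W, M, I, S, U]
Visit R; enqueue J, N → queue [W, M, I, S, U, J, N]
Visit W; enqueue X, Q → queue [M, I, S, U, J, N, X, Q]
Visit M → queue [I, S, U, J, N, X, Q]
Visit I; enqueue V → queue [S, U, J, N, X, Q, V]
Visit S → queue [U, J, N, X, Q, V]
Visit U → queue [J, N, X, Q, V]
Visit J; enqueue T → queue [N, X, Q, V, T]
Visit N → queue [X, Q, V, T]
Visit X → queue [Q, V, T]
Visit Q → queue [V, T]
Visit V; enqueue Y → queue [T, Y]
Visit T → queue [Y]
Visit Y → queue []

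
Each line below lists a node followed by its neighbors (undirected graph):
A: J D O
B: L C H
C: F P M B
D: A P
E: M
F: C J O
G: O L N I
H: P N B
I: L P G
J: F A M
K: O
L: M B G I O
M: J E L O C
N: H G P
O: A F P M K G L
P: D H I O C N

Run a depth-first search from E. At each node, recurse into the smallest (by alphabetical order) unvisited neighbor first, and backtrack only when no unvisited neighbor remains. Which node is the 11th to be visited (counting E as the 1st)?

A

Visit E
E → M
M → C
C → B
B → H
H → N
N → G
G → I
I → L
L → O
O → A
A → D
D → P
A → J
J → F
O → K

Visit order: E, M, C, B, H, N, G, I, L, O, A, D, P, J, F, K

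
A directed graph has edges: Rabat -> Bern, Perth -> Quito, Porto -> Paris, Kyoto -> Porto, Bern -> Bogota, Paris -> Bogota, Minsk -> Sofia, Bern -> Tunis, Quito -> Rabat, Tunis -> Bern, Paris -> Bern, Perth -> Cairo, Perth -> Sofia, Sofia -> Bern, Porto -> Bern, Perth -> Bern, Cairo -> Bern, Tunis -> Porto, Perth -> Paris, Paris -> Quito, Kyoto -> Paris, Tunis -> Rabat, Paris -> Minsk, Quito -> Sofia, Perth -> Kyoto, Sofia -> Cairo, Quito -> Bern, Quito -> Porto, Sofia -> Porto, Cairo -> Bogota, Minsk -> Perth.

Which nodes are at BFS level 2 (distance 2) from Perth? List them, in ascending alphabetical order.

Bogota, Minsk, Porto, Rabat, Tunis

Level 0: Perth
Level 1: Bern, Cairo, Kyoto, Paris, Quito, Sofia
Level 2: Bogota, Minsk, Porto, Rabat, Tunis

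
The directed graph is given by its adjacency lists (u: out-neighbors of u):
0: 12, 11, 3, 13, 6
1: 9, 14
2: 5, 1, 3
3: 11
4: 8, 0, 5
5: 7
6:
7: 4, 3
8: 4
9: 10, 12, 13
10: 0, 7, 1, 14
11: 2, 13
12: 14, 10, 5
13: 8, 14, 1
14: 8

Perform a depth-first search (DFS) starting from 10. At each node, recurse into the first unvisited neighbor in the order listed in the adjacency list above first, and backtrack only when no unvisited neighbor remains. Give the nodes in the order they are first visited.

10, 0, 12, 14, 8, 4, 5, 7, 3, 11, 2, 1, 9, 13, 6

Visit 10
10 → 0
0 → 12
12 → 14
14 → 8
8 → 4
4 → 5
5 → 7
7 → 3
3 → 11
11 → 2
2 → 1
1 → 9
9 → 13
0 → 6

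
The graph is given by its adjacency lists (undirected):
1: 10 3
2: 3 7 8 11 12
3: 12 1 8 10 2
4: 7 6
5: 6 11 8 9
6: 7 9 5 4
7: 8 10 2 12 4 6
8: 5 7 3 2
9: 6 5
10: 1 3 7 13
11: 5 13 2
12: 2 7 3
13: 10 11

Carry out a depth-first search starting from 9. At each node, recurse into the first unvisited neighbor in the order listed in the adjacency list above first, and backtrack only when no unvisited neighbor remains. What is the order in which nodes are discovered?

Visit 9
9 → 6
6 → 7
7 → 8
8 → 5
5 → 11
11 → 13
13 → 10
10 → 1
1 → 3
3 → 12
12 → 2
7 → 4

9 -> 6 -> 7 -> 8 -> 5 -> 11 -> 13 -> 10 -> 1 -> 3 -> 12 -> 2 -> 4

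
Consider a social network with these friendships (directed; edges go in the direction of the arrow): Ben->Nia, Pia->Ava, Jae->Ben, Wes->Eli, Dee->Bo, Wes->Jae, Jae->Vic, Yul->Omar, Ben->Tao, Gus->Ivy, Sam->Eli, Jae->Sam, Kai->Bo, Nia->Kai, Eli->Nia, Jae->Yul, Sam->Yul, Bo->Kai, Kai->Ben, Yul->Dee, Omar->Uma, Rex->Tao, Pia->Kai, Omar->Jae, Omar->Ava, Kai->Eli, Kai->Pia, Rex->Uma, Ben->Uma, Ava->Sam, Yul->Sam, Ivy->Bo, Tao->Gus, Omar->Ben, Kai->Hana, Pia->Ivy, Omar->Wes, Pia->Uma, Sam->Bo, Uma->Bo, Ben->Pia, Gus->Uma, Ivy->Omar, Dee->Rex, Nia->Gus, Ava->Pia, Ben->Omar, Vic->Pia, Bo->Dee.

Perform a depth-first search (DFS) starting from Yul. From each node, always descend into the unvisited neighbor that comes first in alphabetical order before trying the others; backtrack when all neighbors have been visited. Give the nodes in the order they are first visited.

Visit Yul
Yul → Dee
Dee → Bo
Bo → Kai
Kai → Ben
Ben → Nia
Nia → Gus
Gus → Ivy
Ivy → Omar
Omar → Ava
Ava → Pia
Pia → Uma
Ava → Sam
Sam → Eli
Omar → Jae
Jae → Vic
Omar → Wes
Ben → Tao
Kai → Hana
Dee → Rex

Yul, Dee, Bo, Kai, Ben, Nia, Gus, Ivy, Omar, Ava, Pia, Uma, Sam, Eli, Jae, Vic, Wes, Tao, Hana, Rex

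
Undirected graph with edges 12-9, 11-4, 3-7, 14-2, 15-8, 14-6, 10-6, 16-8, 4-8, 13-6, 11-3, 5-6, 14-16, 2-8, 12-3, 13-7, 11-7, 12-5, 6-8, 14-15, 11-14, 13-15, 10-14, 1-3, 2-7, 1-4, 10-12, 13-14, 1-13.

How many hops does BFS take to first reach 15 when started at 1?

Level 0: 1
Level 1: 3, 4, 13
Level 2: 6, 7, 8, 11, 12, 14, 15
Level 3: 2, 5, 9, 10, 16
15 first appears at level 2.

2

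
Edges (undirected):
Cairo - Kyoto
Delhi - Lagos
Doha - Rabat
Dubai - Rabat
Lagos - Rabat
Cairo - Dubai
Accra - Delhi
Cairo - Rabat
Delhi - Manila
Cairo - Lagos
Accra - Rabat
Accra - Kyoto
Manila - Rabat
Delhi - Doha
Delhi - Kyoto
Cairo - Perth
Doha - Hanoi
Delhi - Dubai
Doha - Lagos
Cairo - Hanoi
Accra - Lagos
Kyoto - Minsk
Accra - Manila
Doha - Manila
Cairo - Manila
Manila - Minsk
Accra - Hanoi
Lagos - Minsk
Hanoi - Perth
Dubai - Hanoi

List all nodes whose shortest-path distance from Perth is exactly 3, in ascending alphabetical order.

Delhi, Minsk

Level 0: Perth
Level 1: Cairo, Hanoi
Level 2: Accra, Doha, Dubai, Kyoto, Lagos, Manila, Rabat
Level 3: Delhi, Minsk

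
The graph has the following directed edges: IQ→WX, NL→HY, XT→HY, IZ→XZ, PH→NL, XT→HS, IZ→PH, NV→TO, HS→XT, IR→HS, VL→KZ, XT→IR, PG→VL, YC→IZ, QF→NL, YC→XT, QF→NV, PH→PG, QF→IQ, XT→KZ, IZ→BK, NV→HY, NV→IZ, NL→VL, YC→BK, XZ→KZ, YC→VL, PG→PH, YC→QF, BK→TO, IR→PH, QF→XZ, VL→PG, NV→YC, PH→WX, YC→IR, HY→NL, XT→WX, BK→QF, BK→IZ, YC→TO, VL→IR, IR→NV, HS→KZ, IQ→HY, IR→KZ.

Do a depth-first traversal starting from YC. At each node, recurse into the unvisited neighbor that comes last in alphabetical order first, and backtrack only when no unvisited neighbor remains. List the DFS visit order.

Visit YC
YC → XT
XT → WX
XT → KZ
XT → IR
IR → PH
PH → PG
PG → VL
PH → NL
NL → HY
IR → NV
NV → TO
NV → IZ
IZ → XZ
IZ → BK
BK → QF
QF → IQ
IR → HS

YC, XT, WX, KZ, IR, PH, PG, VL, NL, HY, NV, TO, IZ, XZ, BK, QF, IQ, HS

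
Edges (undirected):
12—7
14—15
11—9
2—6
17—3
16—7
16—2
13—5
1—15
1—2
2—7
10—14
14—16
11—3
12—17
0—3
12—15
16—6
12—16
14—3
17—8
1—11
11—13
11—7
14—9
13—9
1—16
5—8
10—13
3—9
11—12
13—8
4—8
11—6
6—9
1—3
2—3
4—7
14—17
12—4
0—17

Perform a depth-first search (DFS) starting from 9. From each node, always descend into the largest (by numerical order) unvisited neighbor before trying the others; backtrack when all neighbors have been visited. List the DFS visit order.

9, 14, 17, 12, 16, 7, 11, 13, 10, 8, 5, 4, 6, 2, 3, 1, 15, 0

Visit 9
9 → 14
14 → 17
17 → 12
12 → 16
16 → 7
7 → 11
11 → 13
13 → 10
13 → 8
8 → 5
8 → 4
11 → 6
6 → 2
2 → 3
3 → 1
1 → 15
3 → 0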